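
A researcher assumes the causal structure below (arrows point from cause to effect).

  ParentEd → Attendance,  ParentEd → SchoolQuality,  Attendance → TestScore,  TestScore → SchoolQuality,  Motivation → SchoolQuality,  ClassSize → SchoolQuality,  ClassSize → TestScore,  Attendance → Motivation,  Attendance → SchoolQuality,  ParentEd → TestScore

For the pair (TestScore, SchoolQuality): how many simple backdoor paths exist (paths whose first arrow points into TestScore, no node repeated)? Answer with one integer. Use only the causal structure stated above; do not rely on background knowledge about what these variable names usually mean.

A backdoor path from TestScore to SchoolQuality is any simple undirected path whose first edge points into TestScore (i.e. leaves TestScore via a parent).
Parents of TestScore: {Attendance, ClassSize, ParentEd}.
Enumerating:
  P1: TestScore <- ClassSize -> SchoolQuality
  P2: TestScore <- ParentEd -> Attendance -> Motivation -> SchoolQuality
  P3: TestScore <- ParentEd -> Attendance -> SchoolQuality
  P4: TestScore <- ParentEd -> SchoolQuality
  P5: TestScore <- Attendance <- ParentEd -> SchoolQuality
  P6: TestScore <- Attendance -> Motivation -> SchoolQuality
  P7: TestScore <- Attendance -> SchoolQuality
That exhausts the simple backdoor paths. Count: 7.

7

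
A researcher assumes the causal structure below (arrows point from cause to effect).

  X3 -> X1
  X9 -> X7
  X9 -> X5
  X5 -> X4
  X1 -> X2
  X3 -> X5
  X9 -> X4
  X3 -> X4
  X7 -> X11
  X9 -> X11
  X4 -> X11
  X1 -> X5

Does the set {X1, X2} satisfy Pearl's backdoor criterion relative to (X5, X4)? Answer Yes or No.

Backdoor paths from X5 to X4 (paths whose first edge points into X5):
  P1: X5 <- X9 -> X4
  P2: X5 <- X9 -> X7 -> X11 <- X4
  P3: X5 <- X9 -> X11 <- X4
  P4: X5 <- X3 -> X4
  P5: X5 <- X1 <- X3 -> X4
Condition 1 (no descendant of X5 in the set): holds — descendants of X5 are {X11, X4}; none are in {X1, X2}.
Condition 2 (every backdoor path blocked by {X1, X2}):
  P1: open — no interior node is in the conditioning set.
  P2: blocked at collider X11 (neither it nor any descendant is in the conditioning set).
  P3: blocked at collider X11 (neither it nor any descendant is in the conditioning set).
  P4: open — no interior node is in the conditioning set.
  P5: blocked at chain node X1 ∈ conditioning set.
{X1, X2} does not satisfy the backdoor criterion.

No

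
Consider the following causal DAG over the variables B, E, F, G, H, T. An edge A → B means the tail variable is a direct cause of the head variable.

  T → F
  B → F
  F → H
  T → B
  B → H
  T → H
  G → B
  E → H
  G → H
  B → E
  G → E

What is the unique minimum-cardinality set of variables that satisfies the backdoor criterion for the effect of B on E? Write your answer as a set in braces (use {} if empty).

Variables eligible for adjustment (non-descendants of B, excluding B and E): {G, T}.
Backdoor paths from B to E:
  P1: B <- T -> F -> H <- G -> E
  P2: B <- T -> F -> H <- E
  P3: B <- T -> H <- G -> E
  P4: B <- T -> H <- E
  P5: B <- G -> E
  P6: B <- G -> H <- E
The empty set is not sufficient: P5 (B <- G -> E) has no collider blocking it and no conditioned non-collider, so it is open.
Try {G}:
  P1: blocked at collider H (neither it nor any descendant is in the conditioning set).
  P2: blocked at collider H (neither it nor any descendant is in the conditioning set).
  P3: blocked at collider H (neither it nor any descendant is in the conditioning set).
  P4: blocked at collider H (neither it nor any descendant is in the conditioning set).
  P5: blocked at fork node G ∈ conditioning set.
  P6: blocked at fork node G ∈ conditioning set.
{G} contains no descendant of B and blocks every backdoor path.
No other singleton works — e.g. {T} leaves P5 open — so {G} is the unique smallest valid adjustment set.

{G}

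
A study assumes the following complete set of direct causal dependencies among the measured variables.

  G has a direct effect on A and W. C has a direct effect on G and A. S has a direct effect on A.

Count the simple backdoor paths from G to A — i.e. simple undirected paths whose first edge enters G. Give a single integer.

A backdoor path from G to A is any simple undirected path whose first edge points into G (i.e. leaves G via a parent).
Parents of G: {C}.
Enumerating:
  P1: G <- C -> A
That exhausts the simple backdoor paths. Count: 1.

1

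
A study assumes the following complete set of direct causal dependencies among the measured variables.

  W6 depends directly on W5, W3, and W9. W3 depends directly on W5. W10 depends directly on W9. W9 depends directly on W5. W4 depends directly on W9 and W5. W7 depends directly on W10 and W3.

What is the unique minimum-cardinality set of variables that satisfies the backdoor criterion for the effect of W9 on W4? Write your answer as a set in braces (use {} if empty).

Variables eligible for adjustment (non-descendants of W9, excluding W9 and W4): {W3, W5}.
Backdoor paths from W9 to W4:
  P1: W9 <- W5 -> W4
The empty set is not sufficient: P1 (W9 <- W5 -> W4) has no collider blocking it and no conditioned non-collider, so it is open.
Try {W5}:
  P1: blocked at fork node W5 ∈ conditioning set.
{W5} contains no descendant of W9 and blocks every backdoor path.
No other singleton works — e.g. {W3} leaves P1 open — so {W5} is the unique smallest valid adjustment set.

{W5}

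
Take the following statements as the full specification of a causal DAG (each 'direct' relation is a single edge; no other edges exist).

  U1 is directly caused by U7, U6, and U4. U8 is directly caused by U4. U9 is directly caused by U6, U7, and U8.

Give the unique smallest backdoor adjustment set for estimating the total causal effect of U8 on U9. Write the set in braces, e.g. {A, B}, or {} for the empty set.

{}

Variables eligible for adjustment (non-descendants of U8, excluding U8 and U9): {U1, U4, U6, U7}.
Backdoor paths from U8 to U9:
  P1: U8 <- U4 -> U1 <- U6 -> U9
  P2: U8 <- U4 -> U1 <- U7 -> U9
Each backdoor path contains an unconditioned collider, so every path is already blocked with the empty conditioning set:
  P1: blocked at collider U1 (neither it nor any descendant is in the conditioning set).
  P2: blocked at collider U1 (neither it nor any descendant is in the conditioning set).
The empty set is therefore the unique smallest valid set.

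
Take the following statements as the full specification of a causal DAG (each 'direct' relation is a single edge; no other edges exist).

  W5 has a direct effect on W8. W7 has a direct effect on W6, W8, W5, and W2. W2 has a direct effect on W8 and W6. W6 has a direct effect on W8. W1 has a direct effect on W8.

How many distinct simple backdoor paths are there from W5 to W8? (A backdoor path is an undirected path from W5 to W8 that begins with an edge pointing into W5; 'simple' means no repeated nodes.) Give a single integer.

5

A backdoor path from W5 to W8 is any simple undirected path whose first edge points into W5 (i.e. leaves W5 via a parent).
Parents of W5: {W7}.
Enumerating:
  P1: W5 <- W7 -> W2 -> W6 -> W8
  P2: W5 <- W7 -> W2 -> W8
  P3: W5 <- W7 -> W6 <- W2 -> W8
  P4: W5 <- W7 -> W6 -> W8
  P5: W5 <- W7 -> W8
That exhausts the simple backdoor paths. Count: 5.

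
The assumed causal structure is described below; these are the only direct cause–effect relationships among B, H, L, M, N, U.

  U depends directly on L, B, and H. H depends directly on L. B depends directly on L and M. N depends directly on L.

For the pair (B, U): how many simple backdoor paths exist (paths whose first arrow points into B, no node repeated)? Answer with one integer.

A backdoor path from B to U is any simple undirected path whose first edge points into B (i.e. leaves B via a parent).
Parents of B: {L, M}.
Enumerating:
  P1: B <- L -> H -> U
  P2: B <- L -> U
That exhausts the simple backdoor paths. Count: 2.

2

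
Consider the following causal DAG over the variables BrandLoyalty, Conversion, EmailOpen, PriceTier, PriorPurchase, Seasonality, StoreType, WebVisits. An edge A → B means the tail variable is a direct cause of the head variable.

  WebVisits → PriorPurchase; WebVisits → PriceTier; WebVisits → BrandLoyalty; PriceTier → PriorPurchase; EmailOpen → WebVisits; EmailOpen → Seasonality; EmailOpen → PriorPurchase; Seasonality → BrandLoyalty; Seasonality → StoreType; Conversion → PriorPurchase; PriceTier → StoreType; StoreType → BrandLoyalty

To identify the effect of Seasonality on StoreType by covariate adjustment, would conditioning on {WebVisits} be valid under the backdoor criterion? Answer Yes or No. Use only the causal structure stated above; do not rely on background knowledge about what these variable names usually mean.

Yes

Backdoor paths from Seasonality to StoreType (paths whose first edge points into Seasonality):
  P1: Seasonality <- EmailOpen -> WebVisits -> PriceTier -> StoreType
  P2: Seasonality <- EmailOpen -> WebVisits -> BrandLoyalty <- StoreType
  P3: Seasonality <- EmailOpen -> WebVisits -> PriorPurchase <- PriceTier -> StoreType
  P4: Seasonality <- EmailOpen -> PriorPurchase <- WebVisits -> PriceTier -> StoreType
  P5: Seasonality <- EmailOpen -> PriorPurchase <- WebVisits -> BrandLoyalty <- StoreType
  P6: Seasonality <- EmailOpen -> PriorPurchase <- PriceTier <- WebVisits -> BrandLoyalty <- StoreType
  P7: Seasonality <- EmailOpen -> PriorPurchase <- PriceTier -> StoreType
Condition 1 (no descendant of Seasonality in the set): holds — descendants of Seasonality are {BrandLoyalty, StoreType}; none are in {WebVisits}.
Condition 2 (every backdoor path blocked by {WebVisits}):
  P1: blocked at chain node WebVisits ∈ conditioning set.
  P2: blocked at chain node WebVisits ∈ conditioning set.
  P3: blocked at chain node WebVisits ∈ conditioning set.
  P4: blocked at collider PriorPurchase (neither it nor any descendant is in the conditioning set).
  P5: blocked at collider PriorPurchase (neither it nor any descendant is in the conditioning set).
  P6: blocked at collider PriorPurchase (neither it nor any descendant is in the conditioning set).
  P7: blocked at collider PriorPurchase (neither it nor any descendant is in the conditioning set).
{WebVisits} satisfies the backdoor criterion.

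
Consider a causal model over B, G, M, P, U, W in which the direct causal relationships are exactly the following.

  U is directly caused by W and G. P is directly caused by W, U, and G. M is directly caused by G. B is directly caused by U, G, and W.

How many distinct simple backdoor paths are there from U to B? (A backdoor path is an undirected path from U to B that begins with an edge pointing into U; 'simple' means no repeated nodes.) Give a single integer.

4

A backdoor path from U to B is any simple undirected path whose first edge points into U (i.e. leaves U via a parent).
Parents of U: {G, W}.
Enumerating:
  P1: U <- W -> P <- G -> B
  P2: U <- W -> B
  P3: U <- G -> P <- W -> B
  P4: U <- G -> B
That exhausts the simple backdoor paths. Count: 4.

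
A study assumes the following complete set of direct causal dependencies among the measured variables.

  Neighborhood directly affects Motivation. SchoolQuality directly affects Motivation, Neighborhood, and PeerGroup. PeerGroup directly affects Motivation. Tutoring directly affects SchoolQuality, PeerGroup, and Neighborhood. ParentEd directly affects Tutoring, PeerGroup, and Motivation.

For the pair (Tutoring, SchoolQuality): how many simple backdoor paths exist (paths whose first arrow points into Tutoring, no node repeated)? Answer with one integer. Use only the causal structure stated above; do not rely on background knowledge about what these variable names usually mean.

6

A backdoor path from Tutoring to SchoolQuality is any simple undirected path whose first edge points into Tutoring (i.e. leaves Tutoring via a parent).
Parents of Tutoring: {ParentEd}.
Enumerating:
  P1: Tutoring <- ParentEd -> PeerGroup <- SchoolQuality
  P2: Tutoring <- ParentEd -> PeerGroup -> Motivation <- SchoolQuality
  P3: Tutoring <- ParentEd -> PeerGroup -> Motivation <- Neighborhood <- SchoolQuality
  P4: Tutoring <- ParentEd -> Motivation <- SchoolQuality
  P5: Tutoring <- ParentEd -> Motivation <- PeerGroup <- SchoolQuality
  P6: Tutoring <- ParentEd -> Motivation <- Neighborhood <- SchoolQuality
That exhausts the simple backdoor paths. Count: 6.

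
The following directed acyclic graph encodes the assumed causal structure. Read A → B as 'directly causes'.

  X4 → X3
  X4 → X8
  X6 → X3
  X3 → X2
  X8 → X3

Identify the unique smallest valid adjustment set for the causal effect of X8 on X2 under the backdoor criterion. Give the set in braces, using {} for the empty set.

Variables eligible for adjustment (non-descendants of X8, excluding X8 and X2): {X4, X6}.
Backdoor paths from X8 to X2:
  P1: X8 <- X4 -> X3 -> X2
The empty set is not sufficient: P1 (X8 <- X4 -> X3 -> X2) has no collider blocking it and no conditioned non-collider, so it is open.
Try {X4}:
  P1: blocked at fork node X4 ∈ conditioning set.
{X4} contains no descendant of X8 and blocks every backdoor path.
No other singleton works — e.g. {X6} leaves P1 open — so {X4} is the unique smallest valid adjustment set.

{X4}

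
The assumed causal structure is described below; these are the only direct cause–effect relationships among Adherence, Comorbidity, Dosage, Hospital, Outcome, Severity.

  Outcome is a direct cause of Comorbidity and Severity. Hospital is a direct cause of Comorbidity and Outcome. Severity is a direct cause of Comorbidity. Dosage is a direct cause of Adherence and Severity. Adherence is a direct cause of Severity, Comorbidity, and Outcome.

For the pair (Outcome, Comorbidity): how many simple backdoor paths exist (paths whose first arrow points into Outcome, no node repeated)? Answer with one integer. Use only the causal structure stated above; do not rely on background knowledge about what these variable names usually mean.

4

A backdoor path from Outcome to Comorbidity is any simple undirected path whose first edge points into Outcome (i.e. leaves Outcome via a parent).
Parents of Outcome: {Adherence, Hospital}.
Enumerating:
  P1: Outcome <- Adherence <- Dosage -> Severity -> Comorbidity
  P2: Outcome <- Adherence -> Severity -> Comorbidity
  P3: Outcome <- Adherence -> Comorbidity
  P4: Outcome <- Hospital -> Comorbidity
That exhausts the simple backdoor paths. Count: 4.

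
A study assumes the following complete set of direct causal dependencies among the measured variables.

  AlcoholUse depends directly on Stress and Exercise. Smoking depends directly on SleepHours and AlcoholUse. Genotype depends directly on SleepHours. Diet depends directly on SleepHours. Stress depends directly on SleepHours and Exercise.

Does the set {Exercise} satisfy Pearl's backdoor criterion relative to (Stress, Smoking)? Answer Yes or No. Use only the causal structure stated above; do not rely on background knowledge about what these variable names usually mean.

Backdoor paths from Stress to Smoking (paths whose first edge points into Stress):
  P1: Stress <- SleepHours -> Smoking
  P2: Stress <- Exercise -> AlcoholUse -> Smoking
Condition 1 (no descendant of Stress in the set): holds — descendants of Stress are {AlcoholUse, Smoking}; none are in {Exercise}.
Condition 2 (every backdoor path blocked by {Exercise}):
  P1: open — no interior node is in the conditioning set.
  P2: blocked at fork node Exercise ∈ conditioning set.
{Exercise} does not satisfy the backdoor criterion.

No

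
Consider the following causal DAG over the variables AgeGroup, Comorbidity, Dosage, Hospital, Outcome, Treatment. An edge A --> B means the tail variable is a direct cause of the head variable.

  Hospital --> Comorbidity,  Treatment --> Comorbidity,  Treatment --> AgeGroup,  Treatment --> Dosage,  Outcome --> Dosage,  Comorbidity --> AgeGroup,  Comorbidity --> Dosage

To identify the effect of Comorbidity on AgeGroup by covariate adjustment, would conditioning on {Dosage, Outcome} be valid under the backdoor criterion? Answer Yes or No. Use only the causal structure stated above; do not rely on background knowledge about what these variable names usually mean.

Backdoor paths from Comorbidity to AgeGroup (paths whose first edge points into Comorbidity):
  P1: Comorbidity <- Treatment -> AgeGroup
Condition 1 (no descendant of Comorbidity in the set): FAILS — Dosage is a descendant of Comorbidity.
Condition 2 (every backdoor path blocked by {Dosage, Outcome}):
  P1: open — no interior node is in the conditioning set.
{Dosage, Outcome} does not satisfy the backdoor criterion.

No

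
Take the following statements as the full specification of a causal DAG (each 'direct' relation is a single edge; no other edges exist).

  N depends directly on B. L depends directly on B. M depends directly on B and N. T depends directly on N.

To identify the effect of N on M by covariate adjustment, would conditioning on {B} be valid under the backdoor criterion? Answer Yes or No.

Backdoor paths from N to M (paths whose first edge points into N):
  P1: N <- B -> M
Condition 1 (no descendant of N in the set): holds — descendants of N are {M, T}; none are in {B}.
Condition 2 (every backdoor path blocked by {B}):
  P1: blocked at fork node B ∈ conditioning set.
{B} satisfies the backdoor criterion.

Yes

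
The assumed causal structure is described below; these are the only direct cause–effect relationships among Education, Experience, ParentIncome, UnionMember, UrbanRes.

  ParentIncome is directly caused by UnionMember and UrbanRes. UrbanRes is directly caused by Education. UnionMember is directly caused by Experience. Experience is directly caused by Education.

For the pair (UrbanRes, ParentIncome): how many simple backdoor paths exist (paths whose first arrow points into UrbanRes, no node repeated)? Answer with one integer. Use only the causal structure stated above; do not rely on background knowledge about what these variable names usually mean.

1

A backdoor path from UrbanRes to ParentIncome is any simple undirected path whose first edge points into UrbanRes (i.e. leaves UrbanRes via a parent).
Parents of UrbanRes: {Education}.
Enumerating:
  P1: UrbanRes <- Education -> Experience -> UnionMember -> ParentIncome
That exhausts the simple backdoor paths. Count: 1.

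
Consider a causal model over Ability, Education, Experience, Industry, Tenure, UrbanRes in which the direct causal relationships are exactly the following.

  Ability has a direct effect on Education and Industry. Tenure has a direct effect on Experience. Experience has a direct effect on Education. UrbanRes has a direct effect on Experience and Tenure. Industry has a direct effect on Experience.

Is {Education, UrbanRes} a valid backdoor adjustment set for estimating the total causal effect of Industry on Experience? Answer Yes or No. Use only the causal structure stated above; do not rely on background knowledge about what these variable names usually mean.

No

Backdoor paths from Industry to Experience (paths whose first edge points into Industry):
  P1: Industry <- Ability -> Education <- Experience
Condition 1 (no descendant of Industry in the set): FAILS — Education is a descendant of Industry.
Condition 2 (every backdoor path blocked by {Education, UrbanRes}):
  P1: open — collider(s) Education are conditioned on (or have a conditioned descendant) and no non-collider on the path is in the set.
{Education, UrbanRes} does not satisfy the backdoor criterion.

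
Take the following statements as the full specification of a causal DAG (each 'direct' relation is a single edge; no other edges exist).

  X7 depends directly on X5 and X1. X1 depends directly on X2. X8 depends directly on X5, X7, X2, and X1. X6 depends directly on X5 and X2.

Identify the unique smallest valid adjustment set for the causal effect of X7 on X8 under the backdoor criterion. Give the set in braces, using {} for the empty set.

{X1, X5}

Variables eligible for adjustment (non-descendants of X7, excluding X7 and X8): {X1, X2, X5, X6}.
Backdoor paths from X7 to X8:
  P1: X7 <- X1 <- X2 -> X6 <- X5 -> X8
  P2: X7 <- X1 <- X2 -> X8
  P3: X7 <- X1 -> X8
  P4: X7 <- X5 -> X6 <- X2 -> X1 -> X8
  P5: X7 <- X5 -> X6 <- X2 -> X8
  P6: X7 <- X5 -> X8
The empty set is not sufficient: P2 (X7 <- X1 <- X2 -> X8) has no collider blocking it and no conditioned non-collider, so it is open.
Try {X1, X5}:
  P1: blocked at chain node X1 ∈ conditioning set.
  P2: blocked at chain node X1 ∈ conditioning set.
  P3: blocked at fork node X1 ∈ conditioning set.
  P4: blocked at fork node X5 ∈ conditioning set.
  P5: blocked at fork node X5 ∈ conditioning set.
  P6: blocked at fork node X5 ∈ conditioning set.
{X1, X5} contains no descendant of X7 and blocks every backdoor path.
Every element of {X1, X5} is needed (dropping X1 leaves P2 open; dropping X5 leaves P6 open), so no proper subset is valid.
Among all size-2 subsets of the eligible variables, only {X1, X5} blocks every backdoor path, so it is the unique smallest valid adjustment set.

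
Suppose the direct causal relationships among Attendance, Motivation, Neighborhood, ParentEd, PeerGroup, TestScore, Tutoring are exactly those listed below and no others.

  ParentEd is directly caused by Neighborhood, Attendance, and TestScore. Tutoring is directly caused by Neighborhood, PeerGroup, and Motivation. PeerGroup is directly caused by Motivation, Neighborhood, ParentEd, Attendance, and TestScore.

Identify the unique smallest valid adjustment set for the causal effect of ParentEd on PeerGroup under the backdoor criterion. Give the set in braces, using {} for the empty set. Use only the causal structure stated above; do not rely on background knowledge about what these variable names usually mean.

Variables eligible for adjustment (non-descendants of ParentEd, excluding ParentEd and PeerGroup): {Attendance, Motivation, Neighborhood, TestScore}.
Backdoor paths from ParentEd to PeerGroup:
  P1: ParentEd <- Attendance -> PeerGroup
  P2: ParentEd <- TestScore -> PeerGroup
  P3: ParentEd <- Neighborhood -> PeerGroup
  P4: ParentEd <- Neighborhood -> Tutoring <- Motivation -> PeerGroup
  P5: ParentEd <- Neighborhood -> Tutoring <- PeerGroup
The empty set is not sufficient: P1 (ParentEd <- Attendance -> PeerGroup) has no collider blocking it and no conditioned non-collider, so it is open.
Try {Attendance, Neighborhood, TestScore}:
  P1: blocked at fork node Attendance ∈ conditioning set.
  P2: blocked at fork node TestScore ∈ conditioning set.
  P3: blocked at fork node Neighborhood ∈ conditioning set.
  P4: blocked at fork node Neighborhood ∈ conditioning set.
  P5: blocked at fork node Neighborhood ∈ conditioning set.
{Attendance, Neighborhood, TestScore} contains no descendant of ParentEd and blocks every backdoor path.
Every element of {Attendance, Neighborhood, TestScore} is needed (dropping Attendance leaves P1 open; dropping Neighborhood leaves P3 open; dropping TestScore leaves P2 open), so no proper subset is valid.
Among all size-3 subsets of the eligible variables, only {Attendance, Neighborhood, TestScore} blocks every backdoor path, so it is the unique smallest valid adjustment set.

{Attendance, Neighborhood, TestScore}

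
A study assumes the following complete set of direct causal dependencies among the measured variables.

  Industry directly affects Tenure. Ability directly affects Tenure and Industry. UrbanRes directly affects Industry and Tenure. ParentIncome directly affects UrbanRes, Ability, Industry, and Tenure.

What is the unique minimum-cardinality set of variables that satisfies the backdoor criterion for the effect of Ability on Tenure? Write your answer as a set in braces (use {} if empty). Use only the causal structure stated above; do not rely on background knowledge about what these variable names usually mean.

Variables eligible for adjustment (non-descendants of Ability, excluding Ability and Tenure): {ParentIncome, UrbanRes}.
Backdoor paths from Ability to Tenure:
  P1: Ability <- ParentIncome -> UrbanRes -> Industry -> Tenure
  P2: Ability <- ParentIncome -> UrbanRes -> Tenure
  P3: Ability <- ParentIncome -> Industry <- UrbanRes -> Tenure
  P4: Ability <- ParentIncome -> Industry -> Tenure
  P5: Ability <- ParentIncome -> Tenure
The empty set is not sufficient: P1 (Ability <- ParentIncome -> UrbanRes -> Industry -> Tenure) has no collider blocking it and no conditioned non-collider, so it is open.
Try {ParentIncome}:
  P1: blocked at fork node ParentIncome ∈ conditioning set.
  P2: blocked at fork node ParentIncome ∈ conditioning set.
  P3: blocked at fork node ParentIncome ∈ conditioning set.
  P4: blocked at fork node ParentIncome ∈ conditioning set.
  P5: blocked at fork node ParentIncome ∈ conditioning set.
{ParentIncome} contains no descendant of Ability and blocks every backdoor path.
No other singleton works — e.g. {UrbanRes} leaves P4 open — so {ParentIncome} is the unique smallest valid adjustment set.

{ParentIncome}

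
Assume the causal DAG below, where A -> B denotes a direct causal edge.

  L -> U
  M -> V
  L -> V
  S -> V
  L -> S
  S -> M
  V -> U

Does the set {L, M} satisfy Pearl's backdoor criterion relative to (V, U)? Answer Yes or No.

Backdoor paths from V to U (paths whose first edge points into V):
  P1: V <- L -> U
  P2: V <- S <- L -> U
  P3: V <- M <- S <- L -> U
Condition 1 (no descendant of V in the set): holds — descendants of V are {U}; none are in {L, M}.
Condition 2 (every backdoor path blocked by {L, M}):
  P1: blocked at fork node L ∈ conditioning set.
  P2: blocked at fork node L ∈ conditioning set.
  P3: blocked at chain node M ∈ conditioning set.
{L, M} satisfies the backdoor criterion.

Yes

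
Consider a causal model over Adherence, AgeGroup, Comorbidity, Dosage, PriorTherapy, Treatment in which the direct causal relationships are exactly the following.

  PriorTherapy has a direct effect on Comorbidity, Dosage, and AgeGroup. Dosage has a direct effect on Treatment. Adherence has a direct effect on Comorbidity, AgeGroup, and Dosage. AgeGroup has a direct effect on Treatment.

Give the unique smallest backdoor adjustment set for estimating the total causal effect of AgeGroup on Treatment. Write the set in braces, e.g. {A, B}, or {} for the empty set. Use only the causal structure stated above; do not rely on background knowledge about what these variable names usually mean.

Variables eligible for adjustment (non-descendants of AgeGroup, excluding AgeGroup and Treatment): {Adherence, Comorbidity, Dosage, PriorTherapy}.
Backdoor paths from AgeGroup to Treatment:
  P1: AgeGroup <- PriorTherapy -> Dosage -> Treatment
  P2: AgeGroup <- PriorTherapy -> Comorbidity <- Adherence -> Dosage -> Treatment
  P3: AgeGroup <- Adherence -> Dosage -> Treatment
  P4: AgeGroup <- Adherence -> Comorbidity <- PriorTherapy -> Dosage -> Treatment
The empty set is not sufficient: P1 (AgeGroup <- PriorTherapy -> Dosage -> Treatment) has no collider blocking it and no conditioned non-collider, so it is open.
Try {Dosage}:
  P1: blocked at chain node Dosage ∈ conditioning set.
  P2: blocked at collider Comorbidity (neither it nor any descendant is in the conditioning set).
  P3: blocked at chain node Dosage ∈ conditioning set.
  P4: blocked at collider Comorbidity (neither it nor any descendant is in the conditioning set).
{Dosage} contains no descendant of AgeGroup and blocks every backdoor path.
No other singleton works — e.g. {PriorTherapy} leaves P3 open — so {Dosage} is the unique smallest valid adjustment set.

{Dosage}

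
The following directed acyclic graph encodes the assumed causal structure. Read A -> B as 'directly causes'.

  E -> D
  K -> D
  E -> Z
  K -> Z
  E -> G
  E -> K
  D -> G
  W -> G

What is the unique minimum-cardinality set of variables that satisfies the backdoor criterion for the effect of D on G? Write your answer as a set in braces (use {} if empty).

{E}

Variables eligible for adjustment (non-descendants of D, excluding D and G): {E, K, W, Z}.
Backdoor paths from D to G:
  P1: D <- E -> G
  P2: D <- K <- E -> G
  P3: D <- K -> Z <- E -> G
The empty set is not sufficient: P1 (D <- E -> G) has no collider blocking it and no conditioned non-collider, so it is open.
Try {E}:
  P1: blocked at fork node E ∈ conditioning set.
  P2: blocked at fork node E ∈ conditioning set.
  P3: blocked at collider Z (neither it nor any descendant is in the conditioning set).
{E} contains no descendant of D and blocks every backdoor path.
No other singleton works — e.g. {K} leaves P1 open — so {E} is the unique smallest valid adjustment set.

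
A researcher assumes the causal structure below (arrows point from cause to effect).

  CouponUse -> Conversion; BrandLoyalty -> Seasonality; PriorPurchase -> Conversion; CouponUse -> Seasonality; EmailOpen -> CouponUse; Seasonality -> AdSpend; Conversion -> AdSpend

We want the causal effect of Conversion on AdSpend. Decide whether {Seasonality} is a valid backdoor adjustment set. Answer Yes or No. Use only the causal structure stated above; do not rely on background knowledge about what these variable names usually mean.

Yes

Backdoor paths from Conversion to AdSpend (paths whose first edge points into Conversion):
  P1: Conversion <- CouponUse -> Seasonality -> AdSpend
Condition 1 (no descendant of Conversion in the set): holds — descendants of Conversion are {AdSpend}; none are in {Seasonality}.
Condition 2 (every backdoor path blocked by {Seasonality}):
  P1: blocked at chain node Seasonality ∈ conditioning set.
{Seasonality} satisfies the backdoor criterion.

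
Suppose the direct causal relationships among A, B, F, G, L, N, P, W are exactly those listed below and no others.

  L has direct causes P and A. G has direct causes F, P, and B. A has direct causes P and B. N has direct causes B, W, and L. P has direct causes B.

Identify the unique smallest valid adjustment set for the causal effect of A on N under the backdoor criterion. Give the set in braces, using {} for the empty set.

Variables eligible for adjustment (non-descendants of A, excluding A and N): {B, F, G, P, W}.
Backdoor paths from A to N:
  P1: A <- B -> P -> L -> N
  P2: A <- B -> N
  P3: A <- B -> G <- P -> L -> N
  P4: A <- P <- B -> N
  P5: A <- P -> L -> N
  P6: A <- P -> G <- B -> N
The empty set is not sufficient: P1 (A <- B -> P -> L -> N) has no collider blocking it and no conditioned non-collider, so it is open.
Try {B, P}:
  P1: blocked at fork node B ∈ conditioning set.
  P2: blocked at fork node B ∈ conditioning set.
  P3: blocked at fork node B ∈ conditioning set.
  P4: blocked at chain node P ∈ conditioning set.
  P5: blocked at fork node P ∈ conditioning set.
  P6: blocked at fork node P ∈ conditioning set.
{B, P} contains no descendant of A and blocks every backdoor path.
Every element of {B, P} is needed (dropping B leaves P2 open; dropping P leaves P5 open), so no proper subset is valid.
Among all size-2 subsets of the eligible variables, only {B, P} blocks every backdoor path, so it is the unique smallest valid adjustment set.

{B, P}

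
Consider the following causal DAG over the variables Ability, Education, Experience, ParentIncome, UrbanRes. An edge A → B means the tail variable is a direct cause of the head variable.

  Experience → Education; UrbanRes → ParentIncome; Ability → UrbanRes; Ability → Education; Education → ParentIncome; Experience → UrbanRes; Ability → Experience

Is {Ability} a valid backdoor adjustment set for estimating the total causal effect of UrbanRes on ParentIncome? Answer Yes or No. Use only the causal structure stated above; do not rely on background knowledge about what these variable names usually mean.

No

Backdoor paths from UrbanRes to ParentIncome (paths whose first edge points into UrbanRes):
  P1: UrbanRes <- Ability -> Experience -> Education -> ParentIncome
  P2: UrbanRes <- Ability -> Education -> ParentIncome
  P3: UrbanRes <- Experience <- Ability -> Education -> ParentIncome
  P4: UrbanRes <- Experience -> Education -> ParentIncome
Condition 1 (no descendant of UrbanRes in the set): holds — descendants of UrbanRes are {ParentIncome}; none are in {Ability}.
Condition 2 (every backdoor path blocked by {Ability}):
  P1: blocked at fork node Ability ∈ conditioning set.
  P2: blocked at fork node Ability ∈ conditioning set.
  P3: blocked at fork node Ability ∈ conditioning set.
  P4: open — no interior node is in the conditioning set.
{Ability} does not satisfy the backdoor criterion.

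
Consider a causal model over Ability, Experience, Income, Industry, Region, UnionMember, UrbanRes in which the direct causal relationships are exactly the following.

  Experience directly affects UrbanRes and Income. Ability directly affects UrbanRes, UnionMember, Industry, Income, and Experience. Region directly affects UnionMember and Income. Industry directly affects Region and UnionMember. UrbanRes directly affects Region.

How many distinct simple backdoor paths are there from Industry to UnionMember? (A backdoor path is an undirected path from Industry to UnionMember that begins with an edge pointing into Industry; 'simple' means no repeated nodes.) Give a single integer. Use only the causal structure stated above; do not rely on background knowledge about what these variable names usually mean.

7

A backdoor path from Industry to UnionMember is any simple undirected path whose first edge points into Industry (i.e. leaves Industry via a parent).
Parents of Industry: {Ability}.
Enumerating:
  P1: Industry <- Ability -> Experience -> UrbanRes -> Region -> UnionMember
  P2: Industry <- Ability -> Experience -> Income <- Region -> UnionMember
  P3: Industry <- Ability -> UrbanRes <- Experience -> Income <- Region -> UnionMember
  P4: Industry <- Ability -> UrbanRes -> Region -> UnionMember
  P5: Industry <- Ability -> Income <- Experience -> UrbanRes -> Region -> UnionMember
  P6: Industry <- Ability -> Income <- Region -> UnionMember
  P7: Industry <- Ability -> UnionMember
That exhausts the simple backdoor paths. Count: 7.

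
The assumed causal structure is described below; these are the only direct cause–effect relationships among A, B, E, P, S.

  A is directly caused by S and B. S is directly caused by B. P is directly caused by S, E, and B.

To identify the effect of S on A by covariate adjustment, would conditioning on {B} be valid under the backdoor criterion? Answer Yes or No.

Backdoor paths from S to A (paths whose first edge points into S):
  P1: S <- B -> A
Condition 1 (no descendant of S in the set): holds — descendants of S are {A, P}; none are in {B}.
Condition 2 (every backdoor path blocked by {B}):
  P1: blocked at fork node B ∈ conditioning set.
{B} satisfies the backdoor criterion.

Yes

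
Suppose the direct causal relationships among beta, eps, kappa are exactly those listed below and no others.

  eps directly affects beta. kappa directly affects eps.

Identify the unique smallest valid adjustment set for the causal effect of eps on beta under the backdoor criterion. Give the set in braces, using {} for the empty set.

{}

Variables eligible for adjustment (non-descendants of eps, excluding eps and beta): {kappa}.
Backdoor paths from eps to beta:
  (none)
With no backdoor paths the empty set already satisfies the criterion, and it is trivially minimal.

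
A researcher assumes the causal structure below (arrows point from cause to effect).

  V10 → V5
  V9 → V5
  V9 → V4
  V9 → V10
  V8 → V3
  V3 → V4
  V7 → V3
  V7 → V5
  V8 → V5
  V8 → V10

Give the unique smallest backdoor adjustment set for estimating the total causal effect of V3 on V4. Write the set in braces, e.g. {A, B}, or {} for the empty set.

Variables eligible for adjustment (non-descendants of V3, excluding V3 and V4): {V10, V5, V7, V8, V9}.
Backdoor paths from V3 to V4:
  P1: V3 <- V8 -> V10 <- V9 -> V4
  P2: V3 <- V8 -> V10 -> V5 <- V9 -> V4
  P3: V3 <- V8 -> V5 <- V9 -> V4
  P4: V3 <- V8 -> V5 <- V10 <- V9 -> V4
  P5: V3 <- V7 -> V5 <- V8 -> V10 <- V9 -> V4
  P6: V3 <- V7 -> V5 <- V9 -> V4
  P7: V3 <- V7 -> V5 <- V10 <- V9 -> V4
Each backdoor path contains an unconditioned collider, so every path is already blocked with the empty conditioning set:
  P1: blocked at collider V10 (neither it nor any descendant is in the conditioning set).
  P2: blocked at collider V5 (neither it nor any descendant is in the conditioning set).
  P3: blocked at collider V5 (neither it nor any descendant is in the conditioning set).
  P4: blocked at collider V5 (neither it nor any descendant is in the conditioning set).
  P5: blocked at collider V5 (neither it nor any descendant is in the conditioning set).
  P6: blocked at collider V5 (neither it nor any descendant is in the conditioning set).
  P7: blocked at collider V5 (neither it nor any descendant is in the conditioning set).
The empty set is therefore the unique smallest valid set.

{}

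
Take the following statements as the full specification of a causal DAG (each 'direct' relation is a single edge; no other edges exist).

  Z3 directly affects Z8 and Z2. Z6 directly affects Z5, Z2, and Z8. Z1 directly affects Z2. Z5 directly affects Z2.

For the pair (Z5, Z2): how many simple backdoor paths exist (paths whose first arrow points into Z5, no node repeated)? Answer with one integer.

2

A backdoor path from Z5 to Z2 is any simple undirected path whose first edge points into Z5 (i.e. leaves Z5 via a parent).
Parents of Z5: {Z6}.
Enumerating:
  P1: Z5 <- Z6 -> Z2
  P2: Z5 <- Z6 -> Z8 <- Z3 -> Z2
That exhausts the simple backdoor paths. Count: 2.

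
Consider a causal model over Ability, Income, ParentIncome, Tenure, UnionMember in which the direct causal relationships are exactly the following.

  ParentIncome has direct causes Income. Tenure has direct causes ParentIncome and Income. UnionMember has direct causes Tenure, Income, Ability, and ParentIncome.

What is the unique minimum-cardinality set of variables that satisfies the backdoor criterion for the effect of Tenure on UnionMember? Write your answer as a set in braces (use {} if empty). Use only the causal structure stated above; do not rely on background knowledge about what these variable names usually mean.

Variables eligible for adjustment (non-descendants of Tenure, excluding Tenure and UnionMember): {Ability, Income, ParentIncome}.
Backdoor paths from Tenure to UnionMember:
  P1: Tenure <- Income -> ParentIncome -> UnionMember
  P2: Tenure <- Income -> UnionMember
  P3: Tenure <- ParentIncome <- Income -> UnionMember
  P4: Tenure <- ParentIncome -> UnionMember
The empty set is not sufficient: P1 (Tenure <- Income -> ParentIncome -> UnionMember) has no collider blocking it and no conditioned non-collider, so it is open.
Try {Income, ParentIncome}:
  P1: blocked at fork node Income ∈ conditioning set.
  P2: blocked at fork node Income ∈ conditioning set.
  P3: blocked at chain node ParentIncome ∈ conditioning set.
  P4: blocked at fork node ParentIncome ∈ conditioning set.
{Income, ParentIncome} contains no descendant of Tenure and blocks every backdoor path.
Every element of {Income, ParentIncome} is needed (dropping Income leaves P2 open; dropping ParentIncome leaves P4 open), so no proper subset is valid.
Among all size-2 subsets of the eligible variables, only {Income, ParentIncome} blocks every backdoor path, so it is the unique smallest valid adjustment set.

{Income, ParentIncome}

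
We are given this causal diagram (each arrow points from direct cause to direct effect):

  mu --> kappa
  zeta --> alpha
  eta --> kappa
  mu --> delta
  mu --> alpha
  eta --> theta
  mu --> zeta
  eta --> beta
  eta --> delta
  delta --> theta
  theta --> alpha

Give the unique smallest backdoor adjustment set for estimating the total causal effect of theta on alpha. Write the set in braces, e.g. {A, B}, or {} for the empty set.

Variables eligible for adjustment (non-descendants of theta, excluding theta and alpha): {beta, delta, eta, kappa, mu, zeta}.
Backdoor paths from theta to alpha:
  P1: theta <- eta -> delta <- mu -> zeta -> alpha
  P2: theta <- eta -> delta <- mu -> alpha
  P3: theta <- eta -> kappa <- mu -> zeta -> alpha
  P4: theta <- eta -> kappa <- mu -> alpha
  P5: theta <- delta <- mu -> zeta -> alpha
  P6: theta <- delta <- mu -> alpha
  P7: theta <- delta <- eta -> kappa <- mu -> zeta -> alpha
  P8: theta <- delta <- eta -> kappa <- mu -> alpha
The empty set is not sufficient: P5 (theta <- delta <- mu -> zeta -> alpha) has no collider blocking it and no conditioned non-collider, so it is open.
Try {mu}:
  P1: blocked at collider delta (neither it nor any descendant is in the conditioning set).
  P2: blocked at collider delta (neither it nor any descendant is in the conditioning set).
  P3: blocked at collider kappa (neither it nor any descendant is in the conditioning set).
  P4: blocked at collider kappa (neither it nor any descendant is in the conditioning set).
  P5: blocked at fork node mu ∈ conditioning set.
  P6: blocked at fork node mu ∈ conditioning set.
  P7: blocked at collider kappa (neither it nor any descendant is in the conditioning set).
  P8: blocked at collider kappa (neither it nor any descendant is in the conditioning set).
{mu} contains no descendant of theta and blocks every backdoor path.
No other singleton works — e.g. {eta} leaves P5 open — so {mu} is the unique smallest valid adjustment set.

{mu}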